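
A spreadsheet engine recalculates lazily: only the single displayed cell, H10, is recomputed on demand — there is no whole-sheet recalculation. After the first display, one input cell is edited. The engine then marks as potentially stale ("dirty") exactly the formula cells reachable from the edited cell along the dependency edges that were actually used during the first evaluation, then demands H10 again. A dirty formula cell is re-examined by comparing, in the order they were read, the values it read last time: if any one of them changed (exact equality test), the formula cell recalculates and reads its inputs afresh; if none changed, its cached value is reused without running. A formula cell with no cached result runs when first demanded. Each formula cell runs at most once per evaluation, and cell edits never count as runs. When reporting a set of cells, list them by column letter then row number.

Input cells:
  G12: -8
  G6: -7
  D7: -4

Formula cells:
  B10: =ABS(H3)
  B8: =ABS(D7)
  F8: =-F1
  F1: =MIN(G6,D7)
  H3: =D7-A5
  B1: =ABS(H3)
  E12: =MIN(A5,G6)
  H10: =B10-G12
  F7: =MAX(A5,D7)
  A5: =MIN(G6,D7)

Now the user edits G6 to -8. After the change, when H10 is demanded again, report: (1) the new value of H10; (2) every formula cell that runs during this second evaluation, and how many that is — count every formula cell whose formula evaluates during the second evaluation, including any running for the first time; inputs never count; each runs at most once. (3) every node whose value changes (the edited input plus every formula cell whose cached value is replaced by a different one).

New value of H10: 12.
Formula cells that run: A5, B10, H3, H10 — 4 in total.
Values that change: A5, B10, G6, H3, H10.

First evaluation (everything demanded from the output):
  A5 = MIN(-7, -4) = -7
  H3 = -4 - -7 = 3
  B10 = ABS(3) = 3
  H10 = 3 - -8 = 11

Propagation after the edit:
  A5: runs — G6 -7->-8; result -8.
  H3: runs — A5 -7->-8; result 4.
  B10: runs — H3 3->4; result 4.
  H10: runs — B10 3->4; result 12.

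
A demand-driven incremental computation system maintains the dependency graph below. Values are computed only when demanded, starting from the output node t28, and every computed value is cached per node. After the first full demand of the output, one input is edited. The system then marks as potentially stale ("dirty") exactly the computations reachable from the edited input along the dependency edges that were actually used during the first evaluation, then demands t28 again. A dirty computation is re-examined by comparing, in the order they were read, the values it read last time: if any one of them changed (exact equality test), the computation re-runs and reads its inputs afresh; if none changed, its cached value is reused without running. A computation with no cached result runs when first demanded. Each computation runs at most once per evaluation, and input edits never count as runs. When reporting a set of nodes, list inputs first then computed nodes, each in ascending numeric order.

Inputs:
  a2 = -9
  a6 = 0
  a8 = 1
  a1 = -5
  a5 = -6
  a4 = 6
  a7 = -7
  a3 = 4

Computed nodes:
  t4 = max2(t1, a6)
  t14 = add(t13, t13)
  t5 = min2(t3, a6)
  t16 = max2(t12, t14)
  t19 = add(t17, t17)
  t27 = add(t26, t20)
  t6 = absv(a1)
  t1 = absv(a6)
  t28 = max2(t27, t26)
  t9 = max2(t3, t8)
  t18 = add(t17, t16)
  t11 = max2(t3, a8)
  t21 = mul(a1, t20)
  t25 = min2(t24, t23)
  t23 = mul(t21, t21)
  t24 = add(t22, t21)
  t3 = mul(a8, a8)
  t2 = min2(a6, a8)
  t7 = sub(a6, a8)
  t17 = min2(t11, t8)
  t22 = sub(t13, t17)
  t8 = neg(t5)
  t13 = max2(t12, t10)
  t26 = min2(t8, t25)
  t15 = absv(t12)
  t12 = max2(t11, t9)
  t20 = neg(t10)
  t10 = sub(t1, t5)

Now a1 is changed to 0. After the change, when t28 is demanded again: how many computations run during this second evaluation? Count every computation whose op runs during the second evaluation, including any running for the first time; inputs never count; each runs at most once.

First evaluation (everything demanded from the output):
  t1 = absv(0) = 0
  t3 = mul(1, 1) = 1
  t5 = min2(1, 0) = 0
  t8 = neg(0) = 0
  t9 = max2(1, 0) = 1
  t10 = sub(0, 0) = 0
  t11 = max2(1, 1) = 1
  t12 = max2(1, 1) = 1
  t13 = max2(1, 0) = 1
  t17 = min2(1, 0) = 0
  t20 = neg(0) = 0
  t21 = mul(-5, 0) = 0
  t22 = sub(1, 0) = 1
  t23 = mul(0, 0) = 0
  t24 = add(1, 0) = 1
  t25 = min2(1, 0) = 0
  t26 = min2(0, 0) = 0
  t27 = add(0, 0) = 0
  t28 = max2(0, 0) = 0

Propagation after the edit:
  t21: runs — a1 -5->0; result 0 (same value as before).
  t23: checked — values it read are unchanged (t21 unchanged, t21 unchanged); reused cached 0 without running.
  t24: checked — values it read are unchanged (t22 unchanged, t21 unchanged); reused cached 1 without running.
  t25: checked — values it read are unchanged (t24 unchanged, t23 unchanged); reused cached 0 without running.
  t26: checked — values it read are unchanged (t8 unchanged, t25 unchanged); reused cached 0 without running.
  t27: checked — values it read are unchanged (t26 unchanged, t20 unchanged); reused cached 0 without running.
  t28: checked — values it read are unchanged (t27 unchanged, t26 unchanged); reused cached 0 without running.

Key observation: the change is absorbed at t21 — it re-runs but produces the same value, and the output's value is unchanged.

Computations that run: t21 — 1 in total.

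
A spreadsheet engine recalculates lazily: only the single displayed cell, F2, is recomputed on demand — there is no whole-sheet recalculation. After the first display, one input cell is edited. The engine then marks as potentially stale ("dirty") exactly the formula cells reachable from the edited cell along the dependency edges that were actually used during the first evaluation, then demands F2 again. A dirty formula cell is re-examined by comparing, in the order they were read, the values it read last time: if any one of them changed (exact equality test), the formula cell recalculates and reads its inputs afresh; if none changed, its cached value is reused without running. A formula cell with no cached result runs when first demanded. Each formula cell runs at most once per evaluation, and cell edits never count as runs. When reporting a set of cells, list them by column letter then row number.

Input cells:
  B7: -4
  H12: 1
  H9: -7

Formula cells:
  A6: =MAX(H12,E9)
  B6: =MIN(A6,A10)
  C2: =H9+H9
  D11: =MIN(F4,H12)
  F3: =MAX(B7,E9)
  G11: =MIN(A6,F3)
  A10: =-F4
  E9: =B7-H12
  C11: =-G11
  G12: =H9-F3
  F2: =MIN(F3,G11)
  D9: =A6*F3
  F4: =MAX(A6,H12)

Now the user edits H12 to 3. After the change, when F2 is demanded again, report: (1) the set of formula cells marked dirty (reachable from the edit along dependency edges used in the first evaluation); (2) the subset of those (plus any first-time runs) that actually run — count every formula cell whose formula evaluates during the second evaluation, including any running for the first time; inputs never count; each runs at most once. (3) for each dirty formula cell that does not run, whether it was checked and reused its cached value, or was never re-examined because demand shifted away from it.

Marked dirty: A6, E9, F2, F3, G11.
Formula cells that run: A6, E9, F3, G11 — 4 in total.
Checked but reused from cache: F2.
Key observation: the cutoff stops propagation at F2 — its inputs' values are unchanged, so it reuses its cache.

First evaluation (everything demanded from the output):
  E9 = -4 - 1 = -5
  A6 = MAX(1, -5) = 1
  F3 = MAX(-4, -5) = -4
  G11 = MIN(1, -4) = -4
  F2 = MIN(-4, -4) = -4

Propagation after the edit:
  E9: runs — H12 1->3; result -7.
  A6: runs — H12 1->3; E9 -5->-7; result 3.
  F3: runs — E9 -5->-7; result -4 (same value as before).
  G11: runs — A6 1->3; result -4 (same value as before).
  F2: checked — values it read are unchanged (F3 unchanged, G11 unchanged); reused cached -4 without running.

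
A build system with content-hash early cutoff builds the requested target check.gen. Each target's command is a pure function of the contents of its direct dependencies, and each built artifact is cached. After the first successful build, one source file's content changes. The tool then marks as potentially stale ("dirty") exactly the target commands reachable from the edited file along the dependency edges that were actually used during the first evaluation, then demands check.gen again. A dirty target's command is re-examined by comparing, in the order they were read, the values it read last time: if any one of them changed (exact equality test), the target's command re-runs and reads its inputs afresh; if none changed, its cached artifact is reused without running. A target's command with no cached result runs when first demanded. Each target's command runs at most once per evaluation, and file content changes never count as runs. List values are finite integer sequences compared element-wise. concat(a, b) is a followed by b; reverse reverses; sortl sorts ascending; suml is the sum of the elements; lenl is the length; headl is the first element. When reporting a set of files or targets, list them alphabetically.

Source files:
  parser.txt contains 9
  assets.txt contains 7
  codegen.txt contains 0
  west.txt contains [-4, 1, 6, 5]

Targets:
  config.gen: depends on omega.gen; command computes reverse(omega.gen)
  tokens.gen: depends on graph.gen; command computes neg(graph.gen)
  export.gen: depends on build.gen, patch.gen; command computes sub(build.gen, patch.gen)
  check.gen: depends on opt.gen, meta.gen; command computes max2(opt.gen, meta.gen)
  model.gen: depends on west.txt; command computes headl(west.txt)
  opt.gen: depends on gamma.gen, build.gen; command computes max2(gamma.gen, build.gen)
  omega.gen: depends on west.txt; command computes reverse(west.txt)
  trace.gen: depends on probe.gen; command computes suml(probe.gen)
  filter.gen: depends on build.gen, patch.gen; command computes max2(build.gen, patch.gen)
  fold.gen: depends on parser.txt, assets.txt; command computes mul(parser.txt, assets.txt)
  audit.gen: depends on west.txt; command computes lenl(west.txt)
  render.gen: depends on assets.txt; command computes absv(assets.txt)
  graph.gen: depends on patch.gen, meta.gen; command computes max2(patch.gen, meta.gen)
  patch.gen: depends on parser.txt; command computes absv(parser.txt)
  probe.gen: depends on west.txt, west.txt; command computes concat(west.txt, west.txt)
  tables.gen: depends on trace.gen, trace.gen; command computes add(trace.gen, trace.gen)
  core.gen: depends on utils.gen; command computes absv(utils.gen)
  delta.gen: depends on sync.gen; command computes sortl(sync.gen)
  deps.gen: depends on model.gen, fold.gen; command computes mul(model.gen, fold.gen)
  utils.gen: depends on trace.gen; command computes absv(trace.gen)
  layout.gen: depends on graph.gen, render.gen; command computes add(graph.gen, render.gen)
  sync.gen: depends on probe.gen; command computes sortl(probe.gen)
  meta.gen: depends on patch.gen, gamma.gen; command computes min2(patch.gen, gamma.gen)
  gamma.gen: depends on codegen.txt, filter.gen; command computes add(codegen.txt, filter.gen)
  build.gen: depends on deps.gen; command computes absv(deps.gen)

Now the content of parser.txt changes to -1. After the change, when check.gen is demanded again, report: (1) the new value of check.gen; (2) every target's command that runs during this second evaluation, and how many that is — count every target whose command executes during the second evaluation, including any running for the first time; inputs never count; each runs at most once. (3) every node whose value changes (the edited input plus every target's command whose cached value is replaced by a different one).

New value of check.gen: 28.
Target commands that run: build.gen, check.gen, deps.gen, filter.gen, fold.gen, gamma.gen, meta.gen, opt.gen, patch.gen — 9 in total.
Values that change: build.gen, check.gen, deps.gen, filter.gen, fold.gen, gamma.gen, meta.gen, opt.gen, parser.txt, patch.gen.

First evaluation (everything demanded from the output):
  fold.gen = mul(9, 7) = 63
  model.gen = headl([-4, 1, 6, 5]) = -4
  deps.gen = mul(-4, 63) = -252
  build.gen = absv(-252) = 252
  patch.gen = absv(9) = 9
  filter.gen = max2(252, 9) = 252
  gamma.gen = add(0, 252) = 252
  meta.gen = min2(9, 252) = 9
  opt.gen = max2(252, 252) = 252
  check.gen = max2(252, 9) = 252

Propagation after the edit:
  fold.gen: runs — parser.txt 9->-1; result -7.
  deps.gen: runs — fold.gen 63->-7; result 28.
  build.gen: runs — deps.gen -252->28; result 28.
  patch.gen: runs — parser.txt 9->-1; result 1.
  filter.gen: runs — build.gen 252->28; patch.gen 9->1; result 28.
  gamma.gen: runs — filter.gen 252->28; result 28.
  meta.gen: runs — patch.gen 9->1; gamma.gen 252->28; result 1.
  opt.gen: runs — gamma.gen 252->28; build.gen 252->28; result 28.
  check.gen: runs — opt.gen 252->28; meta.gen 9->1; result 28.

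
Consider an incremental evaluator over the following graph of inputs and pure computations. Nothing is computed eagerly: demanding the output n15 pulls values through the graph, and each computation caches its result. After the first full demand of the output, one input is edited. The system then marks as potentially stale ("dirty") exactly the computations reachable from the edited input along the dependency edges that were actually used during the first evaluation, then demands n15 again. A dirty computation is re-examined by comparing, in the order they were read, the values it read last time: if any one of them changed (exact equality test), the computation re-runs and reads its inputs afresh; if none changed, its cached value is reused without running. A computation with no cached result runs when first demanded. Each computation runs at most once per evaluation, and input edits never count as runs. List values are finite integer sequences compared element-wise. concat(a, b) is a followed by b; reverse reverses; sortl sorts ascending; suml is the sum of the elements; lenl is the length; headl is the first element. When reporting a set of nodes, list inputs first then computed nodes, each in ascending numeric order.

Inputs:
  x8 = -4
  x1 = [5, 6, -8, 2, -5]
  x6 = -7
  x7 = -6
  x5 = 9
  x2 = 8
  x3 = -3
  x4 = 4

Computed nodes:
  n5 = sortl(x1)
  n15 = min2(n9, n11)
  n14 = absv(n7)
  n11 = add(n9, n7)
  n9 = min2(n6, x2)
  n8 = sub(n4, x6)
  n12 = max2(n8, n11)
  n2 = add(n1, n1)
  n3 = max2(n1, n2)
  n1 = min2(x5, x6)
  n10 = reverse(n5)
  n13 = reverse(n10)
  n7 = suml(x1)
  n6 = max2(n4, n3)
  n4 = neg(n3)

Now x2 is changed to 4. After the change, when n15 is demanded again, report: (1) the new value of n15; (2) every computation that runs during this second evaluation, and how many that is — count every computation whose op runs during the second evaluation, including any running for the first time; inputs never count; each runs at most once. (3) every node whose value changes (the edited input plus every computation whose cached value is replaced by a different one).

Initial pass — values computed on the first demand:
  n1 = min2(9, -7) = -7
  n2 = add(-7, -7) = -14
  n3 = max2(-7, -14) = -7
  n4 = neg(-7) = 7
  n6 = max2(7, -7) = 7
  n7 = suml([5, 6, -8, 2, -5]) = 0
  n9 = min2(7, 8) = 7
  n11 = add(7, 0) = 7
  n15 = min2(7, 7) = 7

Second demand — change propagation:
  n9: re-runs because x2 8->4; new result 4.
  n11: re-runs because n9 7->4; new result 4.
  n15: re-runs because n9 7->4; n11 7->4; new result 4.

n15 now evaluates to 4.
Run set: n9, n11, n15 (3 run).
Changed values: x2, n9, n11, n15.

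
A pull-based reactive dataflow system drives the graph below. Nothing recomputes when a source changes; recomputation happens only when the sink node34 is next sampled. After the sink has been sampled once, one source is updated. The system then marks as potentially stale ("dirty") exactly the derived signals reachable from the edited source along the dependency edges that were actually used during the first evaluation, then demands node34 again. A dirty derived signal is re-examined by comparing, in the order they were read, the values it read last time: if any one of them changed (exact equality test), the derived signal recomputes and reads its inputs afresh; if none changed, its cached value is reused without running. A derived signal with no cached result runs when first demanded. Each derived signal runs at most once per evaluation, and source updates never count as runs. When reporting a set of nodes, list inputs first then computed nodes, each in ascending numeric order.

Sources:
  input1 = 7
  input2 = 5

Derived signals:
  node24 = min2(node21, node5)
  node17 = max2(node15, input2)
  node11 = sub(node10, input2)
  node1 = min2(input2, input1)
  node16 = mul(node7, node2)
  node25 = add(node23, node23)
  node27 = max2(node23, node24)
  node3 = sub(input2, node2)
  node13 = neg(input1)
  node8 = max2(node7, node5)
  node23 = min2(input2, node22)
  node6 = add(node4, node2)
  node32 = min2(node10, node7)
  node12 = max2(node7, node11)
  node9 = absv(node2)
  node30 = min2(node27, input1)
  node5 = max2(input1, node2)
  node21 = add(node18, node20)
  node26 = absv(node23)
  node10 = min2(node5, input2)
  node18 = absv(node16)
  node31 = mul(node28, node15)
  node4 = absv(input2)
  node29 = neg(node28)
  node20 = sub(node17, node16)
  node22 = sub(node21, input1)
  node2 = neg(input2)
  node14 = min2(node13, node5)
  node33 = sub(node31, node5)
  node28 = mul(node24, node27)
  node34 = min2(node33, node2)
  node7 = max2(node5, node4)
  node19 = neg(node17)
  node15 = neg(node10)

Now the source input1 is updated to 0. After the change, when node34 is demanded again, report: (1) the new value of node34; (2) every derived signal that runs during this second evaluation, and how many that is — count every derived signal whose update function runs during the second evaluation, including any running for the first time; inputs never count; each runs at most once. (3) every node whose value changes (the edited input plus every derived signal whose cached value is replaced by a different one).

New value of node34: -5.
Derived signals that run: node5, node7, node10, node15, node16, node17, node18, node20, node21, node22, node23, node24, node27, node28, node31, node33, node34 — 17 in total.
Values that change: input1, node5, node7, node10, node15, node16, node18, node20, node21, node22, node24, node27, node28, node31, node33, node34.

First evaluation (everything demanded from the output):
  node2 = neg(5) = -5
  node4 = absv(5) = 5
  node5 = max2(7, -5) = 7
  node7 = max2(7, 5) = 7
  node10 = min2(7, 5) = 5
  node15 = neg(5) = -5
  node16 = mul(7, -5) = -35
  node17 = max2(-5, 5) = 5
  node18 = absv(-35) = 35
  node20 = sub(5, -35) = 40
  node21 = add(35, 40) = 75
  node22 = sub(75, 7) = 68
  node23 = min2(5, 68) = 5
  node24 = min2(75, 7) = 7
  node27 = max2(5, 7) = 7
  node28 = mul(7, 7) = 49
  node31 = mul(49, -5) = -245
  node33 = sub(-245, 7) = -252
  node34 = min2(-252, -5) = -252

Propagation after the edit:
  node5: runs — input1 7->0; result 0.
  node7: runs — node5 7->0; result 5.
  node10: runs — node5 7->0; result 0.
  node15: runs — node10 5->0; result 0.
  node16: runs — node7 7->5; result -25.
  node17: runs — node15 -5->0; result 5 (same value as before).
  node18: runs — node16 -35->-25; result 25.
  node20: runs — node16 -35->-25; result 30.
  node21: runs — node18 35->25; node20 40->30; result 55.
  node22: runs — node21 75->55; input1 7->0; result 55.
  node23: runs — node22 68->55; result 5 (same value as before).
  node24: runs — node21 75->55; node5 7->0; result 0.
  node27: runs — node24 7->0; result 5.
  node28: runs — node24 7->0; node27 7->5; result 0.
  node31: runs — node28 49->0; node15 -5->0; result 0.
  node33: runs — node31 -245->0; node5 7->0; result 0.
  node34: runs — node33 -252->0; result -5.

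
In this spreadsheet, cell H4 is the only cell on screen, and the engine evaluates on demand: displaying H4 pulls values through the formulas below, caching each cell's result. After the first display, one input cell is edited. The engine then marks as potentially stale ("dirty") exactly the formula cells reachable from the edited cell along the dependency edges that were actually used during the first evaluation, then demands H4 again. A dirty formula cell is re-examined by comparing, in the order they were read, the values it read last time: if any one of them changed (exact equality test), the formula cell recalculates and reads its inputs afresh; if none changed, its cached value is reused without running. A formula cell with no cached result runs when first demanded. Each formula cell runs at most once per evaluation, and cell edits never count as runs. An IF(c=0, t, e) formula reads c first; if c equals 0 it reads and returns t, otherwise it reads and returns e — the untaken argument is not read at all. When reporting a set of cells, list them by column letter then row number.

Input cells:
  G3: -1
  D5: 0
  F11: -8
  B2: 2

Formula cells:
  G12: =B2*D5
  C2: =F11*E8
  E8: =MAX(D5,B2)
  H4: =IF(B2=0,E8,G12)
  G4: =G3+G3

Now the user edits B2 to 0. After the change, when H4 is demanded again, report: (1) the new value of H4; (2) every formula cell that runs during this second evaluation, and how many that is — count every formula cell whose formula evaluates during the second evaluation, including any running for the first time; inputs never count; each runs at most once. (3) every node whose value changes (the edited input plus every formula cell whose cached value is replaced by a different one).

Initial pass — values computed on the first demand:
  G12 = 2 * 0 = 0
  H4 = IF(B2=0: B2=2 -> else branch G12) = 0

Second demand — change propagation:
  E8: newly demanded (no cache) — executes and yields 0.
  G12: dirty yet unreached — the second evaluation never asks for it.
  H4: re-runs because B2 2->0; new result 0 (unchanged).

The important point: the flipped condition redirects demand; G12 is left stale, never re-checked.

H4 now evaluates to 0.
Run set: E8, H4 (2 run).
Changed values: B2.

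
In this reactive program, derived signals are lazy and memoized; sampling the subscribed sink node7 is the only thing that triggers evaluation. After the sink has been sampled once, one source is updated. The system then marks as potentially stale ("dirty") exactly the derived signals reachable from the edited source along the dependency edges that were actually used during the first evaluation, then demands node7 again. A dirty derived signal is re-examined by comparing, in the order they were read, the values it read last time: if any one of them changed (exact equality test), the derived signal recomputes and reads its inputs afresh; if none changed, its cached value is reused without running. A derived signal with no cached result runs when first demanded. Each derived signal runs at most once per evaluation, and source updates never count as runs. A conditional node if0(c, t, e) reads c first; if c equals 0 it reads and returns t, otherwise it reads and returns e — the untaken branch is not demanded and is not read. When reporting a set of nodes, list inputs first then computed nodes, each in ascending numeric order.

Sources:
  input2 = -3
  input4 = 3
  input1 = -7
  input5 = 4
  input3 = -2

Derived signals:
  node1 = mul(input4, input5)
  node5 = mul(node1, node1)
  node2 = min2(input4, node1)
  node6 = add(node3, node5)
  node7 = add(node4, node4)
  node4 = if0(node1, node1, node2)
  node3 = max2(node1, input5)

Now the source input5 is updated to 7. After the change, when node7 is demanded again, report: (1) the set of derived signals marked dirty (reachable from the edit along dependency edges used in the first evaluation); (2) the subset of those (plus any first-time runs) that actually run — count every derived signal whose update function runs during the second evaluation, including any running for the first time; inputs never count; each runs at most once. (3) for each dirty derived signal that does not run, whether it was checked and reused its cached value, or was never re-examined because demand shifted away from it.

The edit dirties: node1, node2, node4, node7.
3 derived signals run: node1, node2, node4.
Cache hits after checking: node7.
Note where the cutoff bites: node7 is checked, finds nothing changed, and keeps its cache.

First demand of the output computes:
  node1 = mul(3, 4) = 12
  node2 = min2(3, 12) = 3
  node4 = if0(node1=12 -> else branch node2) = 3
  node7 = add(3, 3) = 6

After the edit, cleaning proceeds:
  node1: a read changed (input5 4->7) — executes, giving 21.
  node2: a read changed (node1 12->21) — executes, giving 3 — identical to its old value.
  node4: a read changed (node1 12->21) — executes, giving 3 — identical to its old value.
  node7: dirty, but its reads are unchanged (node4 unchanged, node4 unchanged); cached 6 stands.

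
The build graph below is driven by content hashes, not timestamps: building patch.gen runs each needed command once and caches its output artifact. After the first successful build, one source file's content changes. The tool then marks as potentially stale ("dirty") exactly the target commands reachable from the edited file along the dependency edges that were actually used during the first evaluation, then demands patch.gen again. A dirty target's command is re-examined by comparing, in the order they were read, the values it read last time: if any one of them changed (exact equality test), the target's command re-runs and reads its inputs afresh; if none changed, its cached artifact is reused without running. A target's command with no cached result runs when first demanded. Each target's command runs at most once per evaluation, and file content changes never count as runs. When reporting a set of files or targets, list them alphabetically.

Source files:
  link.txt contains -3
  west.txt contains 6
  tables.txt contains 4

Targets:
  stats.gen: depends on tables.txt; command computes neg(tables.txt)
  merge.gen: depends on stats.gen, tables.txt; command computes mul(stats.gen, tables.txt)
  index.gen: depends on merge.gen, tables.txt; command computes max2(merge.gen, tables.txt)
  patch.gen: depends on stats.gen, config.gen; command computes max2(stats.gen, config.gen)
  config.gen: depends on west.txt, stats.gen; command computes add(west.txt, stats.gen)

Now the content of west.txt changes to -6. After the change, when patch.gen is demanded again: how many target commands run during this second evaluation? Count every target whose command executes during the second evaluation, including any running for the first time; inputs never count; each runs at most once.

Run set: config.gen, patch.gen (2 run).

Initial pass — values computed on the first demand:
  stats.gen = neg(4) = -4
  config.gen = add(6, -4) = 2
  patch.gen = max2(-4, 2) = 2

Second demand — change propagation:
  config.gen: re-runs because west.txt 6->-6; new result -10.
  patch.gen: re-runs because config.gen 2->-10; new result -4.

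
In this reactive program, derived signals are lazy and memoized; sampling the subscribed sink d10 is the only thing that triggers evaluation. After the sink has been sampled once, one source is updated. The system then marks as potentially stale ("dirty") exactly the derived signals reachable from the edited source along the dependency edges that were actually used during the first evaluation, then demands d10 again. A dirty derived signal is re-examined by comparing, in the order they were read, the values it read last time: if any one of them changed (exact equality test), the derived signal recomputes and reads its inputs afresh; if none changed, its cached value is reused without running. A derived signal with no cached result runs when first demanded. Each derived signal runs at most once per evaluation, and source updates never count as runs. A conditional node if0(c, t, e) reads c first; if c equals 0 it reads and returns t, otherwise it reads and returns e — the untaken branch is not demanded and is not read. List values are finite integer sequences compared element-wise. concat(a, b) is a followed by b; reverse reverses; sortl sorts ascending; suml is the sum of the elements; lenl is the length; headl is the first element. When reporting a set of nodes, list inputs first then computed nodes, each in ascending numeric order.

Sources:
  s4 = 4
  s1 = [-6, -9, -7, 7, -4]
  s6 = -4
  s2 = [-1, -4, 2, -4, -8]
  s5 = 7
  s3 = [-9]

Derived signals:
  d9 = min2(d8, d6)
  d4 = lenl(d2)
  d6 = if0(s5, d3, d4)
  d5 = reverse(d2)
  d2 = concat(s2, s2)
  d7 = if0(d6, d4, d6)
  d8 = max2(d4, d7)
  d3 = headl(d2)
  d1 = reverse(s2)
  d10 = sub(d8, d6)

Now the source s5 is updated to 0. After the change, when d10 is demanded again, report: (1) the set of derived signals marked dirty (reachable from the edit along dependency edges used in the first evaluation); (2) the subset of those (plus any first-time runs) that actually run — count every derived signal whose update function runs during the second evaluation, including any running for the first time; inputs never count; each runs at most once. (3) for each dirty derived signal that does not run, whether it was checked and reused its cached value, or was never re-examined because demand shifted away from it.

First demand of the output computes:
  d2 = concat([-1, -4, 2, -4, -8], [-1, -4, 2, -4, -8]) = [-1, -4, 2, -4, -8, -1, -4, 2, -4, -8]
  d4 = lenl([-1, -4, 2, -4, -8, -1, -4, 2, -4, -8]) = 10
  d6 = if0(s5=7 -> else branch d4) = 10
  d7 = if0(d6=10 -> else branch d6) = 10
  d8 = max2(10, 10) = 10
  d10 = sub(10, 10) = 0

After the edit, cleaning proceeds:
  d3: had never run; runs now, result -1.
  d6: a read changed (s5 7->0) — executes, giving -1.
  d7: a read changed (d6 10->-1; d6 10->-1) — executes, giving -1.
  d8: a read changed (d7 10->-1) — executes, giving 10 — identical to its old value.
  d10: a read changed (d6 10->-1) — executes, giving 11.

Note the branch switch — d3 had no cache and runs now for the first time.

The edit dirties: d6, d7, d8, d10.
5 derived signals run: d3, d6, d7, d8, d10.
No dirty derived signal escaped a run.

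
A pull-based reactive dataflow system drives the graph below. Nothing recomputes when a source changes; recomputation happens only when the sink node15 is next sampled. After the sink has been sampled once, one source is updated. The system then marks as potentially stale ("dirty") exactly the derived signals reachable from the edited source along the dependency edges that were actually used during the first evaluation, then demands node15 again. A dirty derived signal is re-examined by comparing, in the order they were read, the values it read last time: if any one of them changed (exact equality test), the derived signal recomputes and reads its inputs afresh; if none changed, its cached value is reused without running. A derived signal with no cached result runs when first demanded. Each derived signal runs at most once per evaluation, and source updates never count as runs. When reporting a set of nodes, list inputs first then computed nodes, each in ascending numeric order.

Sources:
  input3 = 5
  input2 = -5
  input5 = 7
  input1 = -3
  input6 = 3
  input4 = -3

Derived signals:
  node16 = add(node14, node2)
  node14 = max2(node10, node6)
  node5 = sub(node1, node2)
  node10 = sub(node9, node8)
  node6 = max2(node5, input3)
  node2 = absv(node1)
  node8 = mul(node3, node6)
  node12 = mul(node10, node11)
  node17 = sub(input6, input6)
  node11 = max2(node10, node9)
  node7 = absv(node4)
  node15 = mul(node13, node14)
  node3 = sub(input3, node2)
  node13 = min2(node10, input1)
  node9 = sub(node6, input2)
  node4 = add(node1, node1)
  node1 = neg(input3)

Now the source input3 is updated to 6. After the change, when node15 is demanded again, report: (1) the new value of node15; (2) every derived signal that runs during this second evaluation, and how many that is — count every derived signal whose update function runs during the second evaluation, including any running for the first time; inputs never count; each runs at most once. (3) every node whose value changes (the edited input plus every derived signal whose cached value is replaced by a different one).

First evaluation (everything demanded from the output):
  node1 = neg(5) = -5
  node2 = absv(-5) = 5
  node3 = sub(5, 5) = 0
  node5 = sub(-5, 5) = -10
  node6 = max2(-10, 5) = 5
  node8 = mul(0, 5) = 0
  node9 = sub(5, -5) = 10
  node10 = sub(10, 0) = 10
  node13 = min2(10, -3) = -3
  node14 = max2(10, 5) = 10
  node15 = mul(-3, 10) = -30

Propagation after the edit:
  node1: runs — input3 5->6; result -6.
  node2: runs — node1 -5->-6; result 6.
  node3: runs — input3 5->6; node2 5->6; result 0 (same value as before).
  node5: runs — node1 -5->-6; node2 5->6; result -12.
  node6: runs — node5 -10->-12; input3 5->6; result 6.
  node8: runs — node6 5->6; result 0 (same value as before).
  node9: runs — node6 5->6; result 11.
  node10: runs — node9 10->11; result 11.
  node13: runs — node10 10->11; result -3 (same value as before).
  node14: runs — node10 10->11; node6 5->6; result 11.
  node15: runs — node14 10->11; result -33.

New value of node15: -33.
Derived signals that run: node1, node2, node3, node5, node6, node8, node9, node10, node13, node14, node15 — 11 in total.
Values that change: input3, node1, node2, node5, node6, node9, node10, node14, node15.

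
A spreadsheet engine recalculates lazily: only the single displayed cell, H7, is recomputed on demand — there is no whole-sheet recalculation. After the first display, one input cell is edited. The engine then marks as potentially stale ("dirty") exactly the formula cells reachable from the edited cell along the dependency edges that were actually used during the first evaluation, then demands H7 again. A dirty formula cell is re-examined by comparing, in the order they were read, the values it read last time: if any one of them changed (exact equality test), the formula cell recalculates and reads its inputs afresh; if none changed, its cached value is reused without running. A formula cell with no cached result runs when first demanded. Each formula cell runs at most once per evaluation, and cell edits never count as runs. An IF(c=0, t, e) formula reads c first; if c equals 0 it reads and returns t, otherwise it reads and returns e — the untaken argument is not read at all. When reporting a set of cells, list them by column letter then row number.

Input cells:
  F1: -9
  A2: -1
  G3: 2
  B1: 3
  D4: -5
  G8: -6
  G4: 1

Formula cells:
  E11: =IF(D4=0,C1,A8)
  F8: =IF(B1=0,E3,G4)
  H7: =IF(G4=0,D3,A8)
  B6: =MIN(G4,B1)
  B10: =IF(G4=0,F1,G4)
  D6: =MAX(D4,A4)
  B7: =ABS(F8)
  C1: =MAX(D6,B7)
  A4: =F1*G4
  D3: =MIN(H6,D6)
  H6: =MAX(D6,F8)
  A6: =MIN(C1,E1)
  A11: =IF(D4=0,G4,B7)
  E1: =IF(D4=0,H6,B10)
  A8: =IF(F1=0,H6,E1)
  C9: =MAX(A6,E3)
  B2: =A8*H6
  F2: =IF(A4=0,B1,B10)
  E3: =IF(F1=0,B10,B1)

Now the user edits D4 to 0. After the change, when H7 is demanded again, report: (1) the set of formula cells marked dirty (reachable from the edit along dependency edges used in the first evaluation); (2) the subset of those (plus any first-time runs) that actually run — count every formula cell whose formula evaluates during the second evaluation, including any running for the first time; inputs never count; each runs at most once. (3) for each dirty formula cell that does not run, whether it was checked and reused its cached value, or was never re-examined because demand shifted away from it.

First evaluation (everything demanded from the output):
  B10 = IF(G4=0: G4=1 -> else branch G4) = 1
  E1 = IF(D4=0: D4=-5 -> else branch B10) = 1
  A8 = IF(F1=0: F1=-9 -> else branch E1) = 1
  H7 = IF(G4=0: G4=1 -> else branch A8) = 1

Propagation after the edit:
  A4: demanded for the first time — runs, produces -9.
  D6: demanded for the first time — runs, produces 0.
  F8: demanded for the first time — runs, produces 1.
  H6: demanded for the first time — runs, produces 1.
  E1: runs — D4 -5->0; result 1 (same value as before).
  A8: checked — values it read are unchanged (F1 unchanged, E1 unchanged); reused cached 1 without running.
  H7: checked — values it read are unchanged (G4 unchanged, A8 unchanged); reused cached 1 without running.

Key observation: a condition flipped, so demand reaches new nodes — A4, D6, F8, H6 run for the first time.

Marked dirty: A8, E1, H7.
Formula cells that run: A4, D6, E1, F8, H6 — 5 in total.
Checked but reused from cache: A8, H7.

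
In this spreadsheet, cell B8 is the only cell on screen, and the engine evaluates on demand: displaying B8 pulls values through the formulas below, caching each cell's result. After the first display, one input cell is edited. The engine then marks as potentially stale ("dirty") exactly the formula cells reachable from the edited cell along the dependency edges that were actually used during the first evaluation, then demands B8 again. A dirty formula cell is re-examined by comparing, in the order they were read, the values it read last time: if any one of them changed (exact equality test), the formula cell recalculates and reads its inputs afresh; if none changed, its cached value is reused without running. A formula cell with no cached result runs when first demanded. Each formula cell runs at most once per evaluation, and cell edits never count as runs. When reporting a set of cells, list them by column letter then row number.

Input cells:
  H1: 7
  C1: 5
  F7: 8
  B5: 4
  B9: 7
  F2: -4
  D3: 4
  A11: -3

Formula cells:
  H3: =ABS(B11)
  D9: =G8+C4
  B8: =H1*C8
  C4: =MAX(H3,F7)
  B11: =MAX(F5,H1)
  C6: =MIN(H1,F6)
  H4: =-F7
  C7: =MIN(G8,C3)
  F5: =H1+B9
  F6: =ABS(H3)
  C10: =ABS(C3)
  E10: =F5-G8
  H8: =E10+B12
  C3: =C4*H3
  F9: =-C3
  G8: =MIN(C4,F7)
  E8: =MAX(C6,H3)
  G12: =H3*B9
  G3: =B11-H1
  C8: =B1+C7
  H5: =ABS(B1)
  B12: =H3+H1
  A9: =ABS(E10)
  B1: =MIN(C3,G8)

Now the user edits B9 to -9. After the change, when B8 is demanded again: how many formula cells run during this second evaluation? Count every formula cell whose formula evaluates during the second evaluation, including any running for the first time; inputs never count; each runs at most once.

Initial pass — values computed on the first demand:
  F5 = 7 + 7 = 14
  B11 = MAX(14, 7) = 14
  H3 = ABS(14) = 14
  C4 = MAX(14, 8) = 14
  C3 = 14 * 14 = 196
  G8 = MIN(14, 8) = 8
  B1 = MIN(196, 8) = 8
  C7 = MIN(8, 196) = 8
  C8 = 8 + 8 = 16
  B8 = 7 * 16 = 112

Second demand — change propagation:
  F5: re-runs because B9 7->-9; new result -2.
  B11: re-runs because F5 14->-2; new result 7.
  H3: re-runs because B11 14->7; new result 7.
  C4: re-runs because H3 14->7; new result 8.
  C3: re-runs because C4 14->8; H3 14->7; new result 56.
  G8: re-runs because C4 14->8; new result 8 (unchanged).
  B1: re-runs because C3 196->56; new result 8 (unchanged).
  C7: re-runs because C3 196->56; new result 8 (unchanged).
  C8: re-examined; everything it read last time is the same (B1 unchanged, C7 unchanged) — cache 16 kept, no run.
  B8: re-examined; everything it read last time is the same (H1 unchanged, C8 unchanged) — cache 112 kept, no run.

The important point: at C8 every value read last time is unchanged, so the dirty flag clears without a run.

Run set: B1, B11, C3, C4, C7, F5, G8, H3 (8 run).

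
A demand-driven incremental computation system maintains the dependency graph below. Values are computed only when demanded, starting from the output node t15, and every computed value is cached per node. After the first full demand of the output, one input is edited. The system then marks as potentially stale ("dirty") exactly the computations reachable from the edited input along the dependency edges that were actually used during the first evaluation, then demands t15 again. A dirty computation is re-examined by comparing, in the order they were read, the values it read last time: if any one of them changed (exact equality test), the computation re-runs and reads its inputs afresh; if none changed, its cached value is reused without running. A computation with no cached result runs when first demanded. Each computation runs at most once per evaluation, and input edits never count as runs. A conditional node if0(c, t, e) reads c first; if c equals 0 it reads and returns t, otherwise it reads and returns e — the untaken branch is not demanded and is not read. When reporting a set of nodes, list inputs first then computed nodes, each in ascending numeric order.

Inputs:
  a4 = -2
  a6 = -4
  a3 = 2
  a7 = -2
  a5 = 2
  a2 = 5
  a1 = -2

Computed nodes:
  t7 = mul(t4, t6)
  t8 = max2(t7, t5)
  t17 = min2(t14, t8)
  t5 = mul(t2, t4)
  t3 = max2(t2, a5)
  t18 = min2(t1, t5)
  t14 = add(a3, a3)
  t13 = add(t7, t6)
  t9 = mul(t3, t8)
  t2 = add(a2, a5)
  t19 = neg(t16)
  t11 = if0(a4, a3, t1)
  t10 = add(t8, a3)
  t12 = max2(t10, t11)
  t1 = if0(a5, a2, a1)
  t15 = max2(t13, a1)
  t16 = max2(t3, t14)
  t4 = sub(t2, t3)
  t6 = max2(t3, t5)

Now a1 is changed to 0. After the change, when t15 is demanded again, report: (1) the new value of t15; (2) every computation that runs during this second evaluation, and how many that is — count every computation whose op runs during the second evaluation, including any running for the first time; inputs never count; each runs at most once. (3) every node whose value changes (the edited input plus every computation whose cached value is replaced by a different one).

New value of t15: 7.
Computations that run: t15 — 1 in total.
Values that change: a1.

First evaluation (everything demanded from the output):
  t2 = add(5, 2) = 7
  t3 = max2(7, 2) = 7
  t4 = sub(7, 7) = 0
  t5 = mul(7, 0) = 0
  t6 = max2(7, 0) = 7
  t7 = mul(0, 7) = 0
  t13 = add(0, 7) = 7
  t15 = max2(7, -2) = 7

Propagation after the edit:
  t15: runs — a1 -2->0; result 7 (same value as before).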